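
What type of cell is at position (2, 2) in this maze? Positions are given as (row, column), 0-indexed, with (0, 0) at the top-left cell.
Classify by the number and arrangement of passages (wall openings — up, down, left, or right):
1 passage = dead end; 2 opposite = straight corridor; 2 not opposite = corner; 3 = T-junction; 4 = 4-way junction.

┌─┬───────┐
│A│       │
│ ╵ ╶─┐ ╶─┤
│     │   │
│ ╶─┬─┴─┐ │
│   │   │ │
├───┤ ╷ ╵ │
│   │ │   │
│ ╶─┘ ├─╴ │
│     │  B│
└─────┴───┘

Checking cell at (2, 2):
Number of passages: 2
Cell type: corner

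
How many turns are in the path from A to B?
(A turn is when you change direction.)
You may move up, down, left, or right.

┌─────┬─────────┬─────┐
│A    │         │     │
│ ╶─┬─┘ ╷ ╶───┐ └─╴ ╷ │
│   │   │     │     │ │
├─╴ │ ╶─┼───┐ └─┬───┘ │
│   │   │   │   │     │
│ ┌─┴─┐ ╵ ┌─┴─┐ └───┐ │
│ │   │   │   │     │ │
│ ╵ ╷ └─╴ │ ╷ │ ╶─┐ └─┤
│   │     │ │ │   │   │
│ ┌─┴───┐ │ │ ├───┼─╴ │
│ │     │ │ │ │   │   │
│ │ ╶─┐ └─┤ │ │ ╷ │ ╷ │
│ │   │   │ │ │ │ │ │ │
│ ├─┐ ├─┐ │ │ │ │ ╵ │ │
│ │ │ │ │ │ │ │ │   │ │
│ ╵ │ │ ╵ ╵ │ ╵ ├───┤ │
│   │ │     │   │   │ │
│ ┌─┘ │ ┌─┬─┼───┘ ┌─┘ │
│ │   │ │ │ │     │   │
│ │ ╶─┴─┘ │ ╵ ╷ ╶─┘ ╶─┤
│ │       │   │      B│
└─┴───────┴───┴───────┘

Directions: down, right, down, left, down, down, right, up, right, down, right, right, up, left, up, left, up, right, up, right, down, right, right, down, right, down, right, right, down, right, down, down, down, down, down, left, down, right
Number of turns: 29

Solution:

┌─────┬─────────┬─────┐
│A    │↱ ↓      │     │
│ ╶─┬─┘ ╷ ╶───┐ └─╴ ╷ │
│↳ ↓│↱ ↑│↳ → ↓│     │ │
├─╴ │ ╶─┼───┐ └─┬───┘ │
│↓ ↲│↑ ↰│   │↳ ↓│     │
│ ┌─┴─┐ ╵ ┌─┴─┐ └───┐ │
│↓│↱ ↓│↑ ↰│   │↳ → ↓│ │
│ ╵ ╷ └─╴ │ ╷ │ ╶─┐ └─┤
│↳ ↑│↳ → ↑│ │ │   │↳ ↓│
│ ┌─┴───┐ │ │ ├───┼─╴ │
│ │     │ │ │ │   │  ↓│
│ │ ╶─┐ └─┤ │ │ ╷ │ ╷ │
│ │   │   │ │ │ │ │ │↓│
│ ├─┐ ├─┐ │ │ │ │ ╵ │ │
│ │ │ │ │ │ │ │ │   │↓│
│ ╵ │ │ ╵ ╵ │ ╵ ├───┤ │
│   │ │     │   │   │↓│
│ ┌─┘ │ ┌─┬─┼───┘ ┌─┘ │
│ │   │ │ │ │     │↓ ↲│
│ │ ╶─┴─┘ │ ╵ ╷ ╶─┘ ╶─┤
│ │       │   │    ↳ B│
└─┴───────┴───┴───────┘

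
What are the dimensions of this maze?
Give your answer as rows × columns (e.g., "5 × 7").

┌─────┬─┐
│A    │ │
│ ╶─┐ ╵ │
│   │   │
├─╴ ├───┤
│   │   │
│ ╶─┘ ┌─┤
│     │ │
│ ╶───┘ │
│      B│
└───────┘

Counting the maze dimensions:
Rows (vertical): 5
Columns (horizontal): 4
Dimensions: 5 × 4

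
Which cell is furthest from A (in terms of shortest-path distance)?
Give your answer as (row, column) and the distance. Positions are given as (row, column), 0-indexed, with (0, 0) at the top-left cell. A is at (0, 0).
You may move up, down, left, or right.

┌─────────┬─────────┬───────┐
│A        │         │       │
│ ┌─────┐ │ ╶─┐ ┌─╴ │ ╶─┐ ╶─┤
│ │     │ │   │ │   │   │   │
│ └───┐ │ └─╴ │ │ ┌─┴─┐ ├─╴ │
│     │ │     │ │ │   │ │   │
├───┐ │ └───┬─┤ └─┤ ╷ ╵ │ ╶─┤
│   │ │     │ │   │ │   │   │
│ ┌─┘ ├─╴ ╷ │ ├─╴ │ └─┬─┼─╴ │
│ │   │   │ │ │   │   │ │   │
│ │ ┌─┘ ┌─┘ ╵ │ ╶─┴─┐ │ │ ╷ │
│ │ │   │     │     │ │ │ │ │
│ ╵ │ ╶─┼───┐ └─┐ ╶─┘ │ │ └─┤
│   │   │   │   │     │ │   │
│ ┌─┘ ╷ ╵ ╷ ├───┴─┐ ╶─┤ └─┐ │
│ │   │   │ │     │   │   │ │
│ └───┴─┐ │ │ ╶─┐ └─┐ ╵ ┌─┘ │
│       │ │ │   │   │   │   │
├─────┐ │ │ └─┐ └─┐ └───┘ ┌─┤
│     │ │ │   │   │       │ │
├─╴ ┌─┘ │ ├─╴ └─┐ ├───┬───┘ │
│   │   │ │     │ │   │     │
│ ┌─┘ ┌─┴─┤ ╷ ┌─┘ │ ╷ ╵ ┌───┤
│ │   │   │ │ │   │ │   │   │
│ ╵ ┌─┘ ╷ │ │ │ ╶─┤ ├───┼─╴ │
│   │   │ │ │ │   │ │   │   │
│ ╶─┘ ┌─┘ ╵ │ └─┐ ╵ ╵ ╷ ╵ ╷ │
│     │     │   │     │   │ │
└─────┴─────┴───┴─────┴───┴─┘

Computing BFS distances from A to all cells:
Furthest cell: (9, 13)
Distance: 82 steps

Path from A to the furthest cell:

┌─────────┬─────────┬───────┐
│A → → → ↓│↱ → ↓    │↱ → ↓  │
│ ┌─────┐ │ ╶─┐ ┌─╴ │ ╶─┐ ╶─┤
│ │     │↓│↑ ↰│↓│   │↑ ↰│↳ ↓│
│ └───┐ │ └─╴ │ │ ┌─┴─┐ ├─╴ │
│     │ │↳ → ↑│↓│ │↱ ↓│↑│↓ ↲│
├───┐ │ └───┬─┤ └─┤ ╷ ╵ │ ╶─┤
│   │ │     │ │↳ ↓│↑│↳ ↑│↳ ↓│
│ ┌─┘ ├─╴ ╷ │ ├─╴ │ └─┬─┼─╴ │
│ │   │   │ │ │↓ ↲│↑ ↰│ │↓ ↲│
│ │ ┌─┘ ┌─┘ ╵ │ ╶─┴─┐ │ │ ╷ │
│ │ │   │     │↳ ↓  │↑│ │↓│ │
│ ╵ │ ╶─┼───┐ └─┐ ╶─┘ │ │ └─┤
│   │   │   │   │↳ → ↑│ │↳ ↓│
│ ┌─┘ ╷ ╵ ╷ ├───┴─┐ ╶─┤ └─┐ │
│ │   │   │ │↓ ← ↰│   │   │↓│
│ └───┴─┐ │ │ ╶─┐ └─┐ ╵ ┌─┘ │
│       │ │ │↳ ↓│↑ ↰│   │↓ ↲│
├─────┐ │ │ └─┐ └─┐ └───┘ ┌─┤
│     │ │ │   │↳ ↓│↑ ← ← ↲│B│
├─╴ ┌─┘ │ ├─╴ └─┐ ├───┬───┘ │
│   │   │ │     │↓│↱ ↓│↱ → ↑│
│ ┌─┘ ┌─┴─┤ ╷ ┌─┘ │ ╷ ╵ ┌───┤
│ │   │   │ │ │↓ ↲│↑│↳ ↑│   │
│ ╵ ┌─┘ ╷ │ │ │ ╶─┤ ├───┼─╴ │
│   │   │ │ │ │↳ ↓│↑│   │   │
│ ╶─┘ ┌─┘ ╵ │ └─┐ ╵ ╵ ╷ ╵ ╷ │
│     │     │   │↳ ↑  │   │ │
└─────┴─────┴───┴─────┴───┴─┘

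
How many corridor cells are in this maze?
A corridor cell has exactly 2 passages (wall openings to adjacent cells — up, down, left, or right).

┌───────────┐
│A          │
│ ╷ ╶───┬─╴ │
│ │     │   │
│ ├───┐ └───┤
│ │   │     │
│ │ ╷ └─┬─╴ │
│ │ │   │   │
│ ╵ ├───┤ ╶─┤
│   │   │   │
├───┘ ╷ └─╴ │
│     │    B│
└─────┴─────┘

Counting cells with exactly 2 passages:
Total corridor cells: 32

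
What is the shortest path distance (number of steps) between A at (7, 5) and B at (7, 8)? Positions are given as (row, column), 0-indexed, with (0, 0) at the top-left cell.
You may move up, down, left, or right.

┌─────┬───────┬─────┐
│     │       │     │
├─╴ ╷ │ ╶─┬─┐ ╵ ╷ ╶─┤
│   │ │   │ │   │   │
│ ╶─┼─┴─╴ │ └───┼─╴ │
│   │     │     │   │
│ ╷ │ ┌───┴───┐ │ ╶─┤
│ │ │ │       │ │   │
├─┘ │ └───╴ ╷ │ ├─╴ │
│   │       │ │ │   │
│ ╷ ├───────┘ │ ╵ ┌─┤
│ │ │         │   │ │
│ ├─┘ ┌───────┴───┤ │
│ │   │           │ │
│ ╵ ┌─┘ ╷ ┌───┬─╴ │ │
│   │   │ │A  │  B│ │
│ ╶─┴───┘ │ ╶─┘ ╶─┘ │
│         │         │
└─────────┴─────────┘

Finding path from (7, 5) to (7, 8):
Path: (7,5) → (8,5) → (8,6) → (8,7) → (7,7) → (7,8)
Distance: 5 steps

Solution:

┌─────┬───────┬─────┐
│     │       │     │
├─╴ ╷ │ ╶─┬─┐ ╵ ╷ ╶─┤
│   │ │   │ │   │   │
│ ╶─┼─┴─╴ │ └───┼─╴ │
│   │     │     │   │
│ ╷ │ ┌───┴───┐ │ ╶─┤
│ │ │ │       │ │   │
├─┘ │ └───╴ ╷ │ ├─╴ │
│   │       │ │ │   │
│ ╷ ├───────┘ │ ╵ ┌─┤
│ │ │         │   │ │
│ ├─┘ ┌───────┴───┤ │
│ │   │           │ │
│ ╵ ┌─┘ ╷ ┌───┬─╴ │ │
│   │   │ │A  │↱ B│ │
│ ╶─┴───┘ │ ╶─┘ ╶─┘ │
│         │↳ → ↑    │
└─────────┴─────────┘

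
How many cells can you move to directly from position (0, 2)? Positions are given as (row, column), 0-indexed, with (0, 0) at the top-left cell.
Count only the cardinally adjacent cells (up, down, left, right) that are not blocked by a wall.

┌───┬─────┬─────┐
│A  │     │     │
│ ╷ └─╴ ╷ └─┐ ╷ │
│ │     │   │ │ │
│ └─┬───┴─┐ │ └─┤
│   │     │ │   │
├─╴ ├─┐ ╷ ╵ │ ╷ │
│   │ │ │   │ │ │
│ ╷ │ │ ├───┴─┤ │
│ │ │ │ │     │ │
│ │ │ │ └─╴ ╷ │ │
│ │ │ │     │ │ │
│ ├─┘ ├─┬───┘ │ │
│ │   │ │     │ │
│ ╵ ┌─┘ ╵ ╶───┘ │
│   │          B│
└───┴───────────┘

Checking passable neighbors of (0, 2):
Neighbors: (0, 3)
Count: 1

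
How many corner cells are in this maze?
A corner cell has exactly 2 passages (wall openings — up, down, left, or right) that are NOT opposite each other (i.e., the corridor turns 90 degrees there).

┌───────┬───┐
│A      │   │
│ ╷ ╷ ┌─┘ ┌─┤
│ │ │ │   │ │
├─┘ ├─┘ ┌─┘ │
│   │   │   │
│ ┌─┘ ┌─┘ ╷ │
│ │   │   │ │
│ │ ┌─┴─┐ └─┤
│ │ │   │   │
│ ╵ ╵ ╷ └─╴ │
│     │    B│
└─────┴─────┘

Counting corner cells (2 non-opposite passages):
Total corners: 19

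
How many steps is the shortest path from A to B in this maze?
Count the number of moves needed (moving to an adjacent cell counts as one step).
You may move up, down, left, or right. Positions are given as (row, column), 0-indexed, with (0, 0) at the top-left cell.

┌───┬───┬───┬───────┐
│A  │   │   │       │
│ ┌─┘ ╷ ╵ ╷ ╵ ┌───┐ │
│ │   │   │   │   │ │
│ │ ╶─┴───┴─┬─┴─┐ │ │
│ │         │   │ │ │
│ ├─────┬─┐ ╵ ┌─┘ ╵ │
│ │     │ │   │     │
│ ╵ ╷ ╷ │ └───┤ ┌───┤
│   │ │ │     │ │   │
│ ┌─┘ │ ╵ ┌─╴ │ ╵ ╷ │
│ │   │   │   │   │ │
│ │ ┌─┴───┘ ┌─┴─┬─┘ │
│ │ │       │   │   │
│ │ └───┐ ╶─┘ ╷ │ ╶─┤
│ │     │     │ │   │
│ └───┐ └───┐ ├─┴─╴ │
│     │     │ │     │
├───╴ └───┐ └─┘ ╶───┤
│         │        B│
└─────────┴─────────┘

Using BFS to find shortest path:
Start: (0, 0), End: (9, 9)
Path found:
(0,0) → (1,0) → (2,0) → (3,0) → (4,0) → (4,1) → (3,1) → (3,2) → (4,2) → (5,2) → (5,1) → (6,1) → (7,1) → (7,2) → (7,3) → (8,3) → (8,4) → (8,5) → (9,5) → (9,6) → (9,7) → (9,8) → (9,9)
Number of steps: 22

Solution:

┌───┬───┬───┬───────┐
│A  │   │   │       │
│ ┌─┘ ╷ ╵ ╷ ╵ ┌───┐ │
│↓│   │   │   │   │ │
│ │ ╶─┴───┴─┬─┴─┐ │ │
│↓│         │   │ │ │
│ ├─────┬─┐ ╵ ┌─┘ ╵ │
│↓│↱ ↓  │ │   │     │
│ ╵ ╷ ╷ │ └───┤ ┌───┤
│↳ ↑│↓│ │     │ │   │
│ ┌─┘ │ ╵ ┌─╴ │ ╵ ╷ │
│ │↓ ↲│   │   │   │ │
│ │ ┌─┴───┘ ┌─┴─┬─┘ │
│ │↓│       │   │   │
│ │ └───┐ ╶─┘ ╷ │ ╶─┤
│ │↳ → ↓│     │ │   │
│ └───┐ └───┐ ├─┴─╴ │
│     │↳ → ↓│ │     │
├───╴ └───┐ └─┘ ╶───┤
│         │↳ → → → B│
└─────────┴─────────┘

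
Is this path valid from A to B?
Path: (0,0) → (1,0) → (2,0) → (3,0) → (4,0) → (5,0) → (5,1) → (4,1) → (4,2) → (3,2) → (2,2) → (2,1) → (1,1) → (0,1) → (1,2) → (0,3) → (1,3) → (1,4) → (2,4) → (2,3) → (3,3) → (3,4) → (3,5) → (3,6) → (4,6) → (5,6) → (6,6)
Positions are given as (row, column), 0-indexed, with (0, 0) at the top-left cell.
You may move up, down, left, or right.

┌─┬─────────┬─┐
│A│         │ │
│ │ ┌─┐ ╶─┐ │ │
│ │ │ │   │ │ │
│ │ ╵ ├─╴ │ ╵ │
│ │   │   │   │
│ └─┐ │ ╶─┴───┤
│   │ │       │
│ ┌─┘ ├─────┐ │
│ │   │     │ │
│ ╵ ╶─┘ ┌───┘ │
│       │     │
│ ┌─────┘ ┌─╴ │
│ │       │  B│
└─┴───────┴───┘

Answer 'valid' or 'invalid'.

Checking path validity:
Result: Invalid move at step 14: cannot move from (0, 1) to (1, 2).

invalid

Correct solution:

┌─┬─────────┬─┐
│A│↱ → ↓    │ │
│ │ ┌─┐ ╶─┐ │ │
│↓│↑│ │↳ ↓│ │ │
│ │ ╵ ├─╴ │ ╵ │
│↓│↑ ↰│↓ ↲│   │
│ └─┐ │ ╶─┴───┤
│↓  │↑│↳ → → ↓│
│ ┌─┘ ├─────┐ │
│↓│↱ ↑│     │↓│
│ ╵ ╶─┘ ┌───┘ │
│↳ ↑    │    ↓│
│ ┌─────┘ ┌─╴ │
│ │       │  B│
└─┴───────┴───┘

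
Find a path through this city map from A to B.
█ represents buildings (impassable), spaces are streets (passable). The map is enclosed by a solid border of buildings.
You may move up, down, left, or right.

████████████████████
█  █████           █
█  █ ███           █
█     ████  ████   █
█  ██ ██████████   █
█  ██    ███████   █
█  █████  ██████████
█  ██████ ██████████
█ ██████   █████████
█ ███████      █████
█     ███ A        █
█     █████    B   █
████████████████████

Finding the shortest path from A to B:
Movement: cardinal only
Path length: 6 steps
Directions: right → down → right → right → right → right

Solution:

████████████████████
█  █████           █
█  █ ███           █
█     ████  ████   █
█  ██ ██████████   █
█  ██    ███████   █
█  █████  ██████████
█  ██████ ██████████
█ ██████   █████████
█ ███████      █████
█     ███ A↓       █
█     █████↳→→→B   █
████████████████████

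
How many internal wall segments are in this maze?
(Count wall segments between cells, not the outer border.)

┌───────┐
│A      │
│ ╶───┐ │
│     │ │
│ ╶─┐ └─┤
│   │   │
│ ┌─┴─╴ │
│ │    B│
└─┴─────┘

Counting internal wall segments:
Total internal walls: 9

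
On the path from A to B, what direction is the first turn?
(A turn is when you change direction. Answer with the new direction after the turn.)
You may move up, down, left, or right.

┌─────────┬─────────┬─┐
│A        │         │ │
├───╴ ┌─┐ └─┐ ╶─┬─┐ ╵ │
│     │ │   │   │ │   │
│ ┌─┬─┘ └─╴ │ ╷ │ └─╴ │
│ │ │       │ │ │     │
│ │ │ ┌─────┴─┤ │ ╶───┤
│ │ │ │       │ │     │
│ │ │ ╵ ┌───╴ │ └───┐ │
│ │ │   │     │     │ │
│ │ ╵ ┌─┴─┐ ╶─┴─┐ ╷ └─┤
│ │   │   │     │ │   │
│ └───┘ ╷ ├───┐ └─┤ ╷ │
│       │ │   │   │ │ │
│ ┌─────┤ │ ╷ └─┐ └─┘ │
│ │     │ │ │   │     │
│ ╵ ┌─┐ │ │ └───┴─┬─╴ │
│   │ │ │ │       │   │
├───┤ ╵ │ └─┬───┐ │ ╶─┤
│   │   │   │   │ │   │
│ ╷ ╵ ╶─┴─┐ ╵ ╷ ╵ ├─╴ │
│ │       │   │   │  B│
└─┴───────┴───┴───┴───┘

Directions: right, right, right, right, down, right, down, left, left, left, down, down, right, up, right, right, right, down, left, down, right, right, down, right, down, right, right, down, left, down, right, down
First turn direction: down

Solution:

┌─────────┬─────────┬─┐
│A → → → ↓│         │ │
├───╴ ┌─┐ └─┐ ╶─┬─┐ ╵ │
│     │ │↳ ↓│   │ │   │
│ ┌─┬─┘ └─╴ │ ╷ │ └─╴ │
│ │ │↓ ← ← ↲│ │ │     │
│ │ │ ┌─────┴─┤ │ ╶───┤
│ │ │↓│↱ → → ↓│ │     │
│ │ │ ╵ ┌───╴ │ └───┐ │
│ │ │↳ ↑│  ↓ ↲│     │ │
│ │ ╵ ┌─┴─┐ ╶─┴─┐ ╷ └─┤
│ │   │   │↳ → ↓│ │   │
│ └───┘ ╷ ├───┐ └─┤ ╷ │
│       │ │   │↳ ↓│ │ │
│ ┌─────┤ │ ╷ └─┐ └─┘ │
│ │     │ │ │   │↳ → ↓│
│ ╵ ┌─┐ │ │ └───┴─┬─╴ │
│   │ │ │ │       │↓ ↲│
├───┤ ╵ │ └─┬───┐ │ ╶─┤
│   │   │   │   │ │↳ ↓│
│ ╷ ╵ ╶─┴─┐ ╵ ╷ ╵ ├─╴ │
│ │       │   │   │  B│
└─┴───────┴───┴───┴───┘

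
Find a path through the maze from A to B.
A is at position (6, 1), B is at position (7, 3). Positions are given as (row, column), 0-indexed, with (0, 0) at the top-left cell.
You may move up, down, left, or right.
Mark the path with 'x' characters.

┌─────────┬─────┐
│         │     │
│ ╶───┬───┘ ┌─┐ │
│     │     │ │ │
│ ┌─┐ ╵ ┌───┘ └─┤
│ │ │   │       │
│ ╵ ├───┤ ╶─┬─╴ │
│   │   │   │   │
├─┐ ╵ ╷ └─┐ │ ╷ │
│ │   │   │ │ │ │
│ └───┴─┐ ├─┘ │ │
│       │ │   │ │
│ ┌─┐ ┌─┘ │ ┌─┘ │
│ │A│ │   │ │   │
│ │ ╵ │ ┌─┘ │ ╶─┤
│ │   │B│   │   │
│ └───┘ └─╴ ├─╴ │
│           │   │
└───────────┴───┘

Finding the shortest path from (6, 1) to (7, 3):
Path length: 13 steps
Directions: down → right → up → up → left → left → down → down → down → right → right → right → up

Solution:

┌─────────┬─────┐
│         │     │
│ ╶───┬───┘ ┌─┐ │
│     │     │ │ │
│ ┌─┐ ╵ ┌───┘ └─┤
│ │ │   │       │
│ ╵ ├───┤ ╶─┬─╴ │
│   │   │   │   │
├─┐ ╵ ╷ └─┐ │ ╷ │
│ │   │   │ │ │ │
│ └───┴─┐ ├─┘ │ │
│x x x  │ │   │ │
│ ┌─┐ ┌─┘ │ ┌─┘ │
│x│A│x│   │ │   │
│ │ ╵ │ ┌─┘ │ ╶─┤
│x│x x│B│   │   │
│ └───┘ └─╴ ├─╴ │
│x x x x    │   │
└───────────┴───┘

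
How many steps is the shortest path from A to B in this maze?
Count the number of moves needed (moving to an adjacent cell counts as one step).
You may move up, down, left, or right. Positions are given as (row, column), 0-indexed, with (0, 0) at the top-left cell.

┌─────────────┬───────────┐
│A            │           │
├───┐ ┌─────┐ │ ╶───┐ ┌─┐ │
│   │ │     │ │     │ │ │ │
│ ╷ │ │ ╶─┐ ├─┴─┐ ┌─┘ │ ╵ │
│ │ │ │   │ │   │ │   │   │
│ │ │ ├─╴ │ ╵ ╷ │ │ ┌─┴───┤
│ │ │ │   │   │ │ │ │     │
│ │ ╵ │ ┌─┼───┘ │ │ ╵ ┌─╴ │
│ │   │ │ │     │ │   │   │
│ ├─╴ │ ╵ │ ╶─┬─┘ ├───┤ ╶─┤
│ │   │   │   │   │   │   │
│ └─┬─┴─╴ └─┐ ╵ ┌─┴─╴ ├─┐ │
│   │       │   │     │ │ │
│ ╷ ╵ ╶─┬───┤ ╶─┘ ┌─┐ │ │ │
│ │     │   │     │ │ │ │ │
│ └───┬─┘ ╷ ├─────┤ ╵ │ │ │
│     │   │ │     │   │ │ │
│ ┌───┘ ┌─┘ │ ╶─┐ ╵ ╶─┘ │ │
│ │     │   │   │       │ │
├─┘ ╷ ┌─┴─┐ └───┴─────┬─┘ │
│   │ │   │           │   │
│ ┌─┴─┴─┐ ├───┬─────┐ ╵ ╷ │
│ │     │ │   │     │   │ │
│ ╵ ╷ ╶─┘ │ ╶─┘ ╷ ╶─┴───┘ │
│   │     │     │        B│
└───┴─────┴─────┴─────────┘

Using BFS to find shortest path:
Start: (0, 0), End: (12, 12)
Path found:
(0,0) → (0,1) → (0,2) → (1,2) → (2,2) → (3,2) → (4,2) → (4,1) → (3,1) → (2,1) → (1,1) → (1,0) → (2,0) → (3,0) → (4,0) → (5,0) → (6,0) → (6,1) → (7,1) → (7,2) → (6,2) → (6,3) → (6,4) → (5,4) → (5,3) → (4,3) → (3,3) → (3,4) → (2,4) → (2,3) → (1,3) → (1,4) → (1,5) → (2,5) → (3,5) → (3,6) → (2,6) → (2,7) → (3,7) → (4,7) → (4,6) → (4,5) → (5,5) → (5,6) → (6,6) → (6,7) → (5,7) → (5,8) → (4,8) → (3,8) → (2,8) → (1,8) → (1,7) → (0,7) → (0,8) → (0,9) → (0,10) → (1,10) → (2,10) → (2,9) → (3,9) → (4,9) → (4,10) → (3,10) → (3,11) → (3,12) → (4,12) → (4,11) → (5,11) → (5,12) → (6,12) → (7,12) → (8,12) → (9,12) → (10,12) → (11,12) → (12,12)
Number of steps: 76

Solution:

┌─────────────┬───────────┐
│A → ↓        │↱ → → ↓    │
├───┐ ┌─────┐ │ ╶───┐ ┌─┐ │
│↓ ↰│↓│↱ → ↓│ │↑ ↰  │↓│ │ │
│ ╷ │ │ ╶─┐ ├─┴─┐ ┌─┘ │ ╵ │
│↓│↑│↓│↑ ↰│↓│↱ ↓│↑│↓ ↲│   │
│ │ │ ├─╴ │ ╵ ╷ │ │ ┌─┴───┤
│↓│↑│↓│↱ ↑│↳ ↑│↓│↑│↓│↱ → ↓│
│ │ ╵ │ ┌─┼───┘ │ │ ╵ ┌─╴ │
│↓│↑ ↲│↑│ │↓ ← ↲│↑│↳ ↑│↓ ↲│
│ ├─╴ │ ╵ │ ╶─┬─┘ ├───┤ ╶─┤
│↓│   │↑ ↰│↳ ↓│↱ ↑│   │↳ ↓│
│ └─┬─┴─╴ └─┐ ╵ ┌─┴─╴ ├─┐ │
│↳ ↓│↱ → ↑  │↳ ↑│     │ │↓│
│ ╷ ╵ ╶─┬───┤ ╶─┘ ┌─┐ │ │ │
│ │↳ ↑  │   │     │ │ │ │↓│
│ └───┬─┘ ╷ ├─────┤ ╵ │ │ │
│     │   │ │     │   │ │↓│
│ ┌───┘ ┌─┘ │ ╶─┐ ╵ ╶─┘ │ │
│ │     │   │   │       │↓│
├─┘ ╷ ┌─┴─┐ └───┴─────┬─┘ │
│   │ │   │           │  ↓│
│ ┌─┴─┴─┐ ├───┬─────┐ ╵ ╷ │
│ │     │ │   │     │   │↓│
│ ╵ ╷ ╶─┘ │ ╶─┘ ╷ ╶─┴───┘ │
│   │     │     │        B│
└───┴─────┴─────┴─────────┘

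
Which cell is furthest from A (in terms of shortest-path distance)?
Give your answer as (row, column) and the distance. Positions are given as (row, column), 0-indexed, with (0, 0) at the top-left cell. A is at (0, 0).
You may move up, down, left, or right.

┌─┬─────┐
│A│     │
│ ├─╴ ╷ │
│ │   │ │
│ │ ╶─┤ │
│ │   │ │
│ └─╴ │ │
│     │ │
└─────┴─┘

Computing BFS distances from A to all cells:
Furthest cell: (3, 3)
Distance: 14 steps

Path from A to the furthest cell:

┌─┬─────┐
│A│  ↱ ↓│
│ ├─╴ ╷ │
│↓│↱ ↑│↓│
│ │ ╶─┤ │
│↓│↑ ↰│↓│
│ └─╴ │ │
│↳ → ↑│B│
└─────┴─┘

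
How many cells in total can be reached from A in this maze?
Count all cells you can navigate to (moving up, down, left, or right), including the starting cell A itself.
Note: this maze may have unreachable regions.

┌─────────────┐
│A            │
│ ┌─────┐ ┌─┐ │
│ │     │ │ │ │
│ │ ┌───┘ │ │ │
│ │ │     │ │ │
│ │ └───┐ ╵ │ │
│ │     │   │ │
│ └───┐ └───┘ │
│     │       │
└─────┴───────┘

Using BFS/flood-fill to find all reachable cells from A:
Maze size: 5 × 7 = 35 total cells
All cells are reachable — the maze is fully connected.
Reachable cells: 35

Reachable region (· marks reachable cells):

┌─────────────┐
│A · · · · · ·│
│ ┌─────┐ ┌─┐ │
│·│· · ·│·│·│·│
│ │ ┌───┘ │ │ │
│·│·│· · ·│·│·│
│ │ └───┐ ╵ │ │
│·│· · ·│· ·│·│
│ └───┐ └───┘ │
│· · ·│· · · ·│
└─────┴───────┘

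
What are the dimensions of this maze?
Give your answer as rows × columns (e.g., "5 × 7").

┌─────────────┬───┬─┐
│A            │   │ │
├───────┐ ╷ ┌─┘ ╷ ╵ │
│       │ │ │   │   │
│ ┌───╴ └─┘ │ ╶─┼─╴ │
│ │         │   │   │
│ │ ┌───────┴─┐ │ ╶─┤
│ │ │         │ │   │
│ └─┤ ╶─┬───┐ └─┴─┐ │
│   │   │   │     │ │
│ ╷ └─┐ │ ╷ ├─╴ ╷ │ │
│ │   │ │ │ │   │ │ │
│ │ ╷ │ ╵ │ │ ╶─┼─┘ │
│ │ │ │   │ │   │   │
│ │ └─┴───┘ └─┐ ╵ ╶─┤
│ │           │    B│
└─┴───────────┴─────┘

Counting the maze dimensions:
Rows (vertical): 8
Columns (horizontal): 10
Dimensions: 8 × 10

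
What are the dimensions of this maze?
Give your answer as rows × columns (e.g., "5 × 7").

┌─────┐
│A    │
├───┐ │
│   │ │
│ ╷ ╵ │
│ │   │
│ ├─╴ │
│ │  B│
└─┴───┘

Counting the maze dimensions:
Rows (vertical): 4
Columns (horizontal): 3
Dimensions: 4 × 3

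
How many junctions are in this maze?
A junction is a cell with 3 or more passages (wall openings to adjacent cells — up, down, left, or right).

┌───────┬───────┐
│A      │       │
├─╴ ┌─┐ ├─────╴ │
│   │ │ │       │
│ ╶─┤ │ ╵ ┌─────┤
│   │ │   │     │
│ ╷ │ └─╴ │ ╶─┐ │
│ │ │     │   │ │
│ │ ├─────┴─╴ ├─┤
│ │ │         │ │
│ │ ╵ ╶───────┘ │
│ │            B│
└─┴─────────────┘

Checking each cell for number of passages:

Junctions found (3+ passages):
  (0, 1): 3 passages
  (2, 0): 3 passages
  (2, 4): 3 passages
  (5, 2): 3 passages
Total junctions: 4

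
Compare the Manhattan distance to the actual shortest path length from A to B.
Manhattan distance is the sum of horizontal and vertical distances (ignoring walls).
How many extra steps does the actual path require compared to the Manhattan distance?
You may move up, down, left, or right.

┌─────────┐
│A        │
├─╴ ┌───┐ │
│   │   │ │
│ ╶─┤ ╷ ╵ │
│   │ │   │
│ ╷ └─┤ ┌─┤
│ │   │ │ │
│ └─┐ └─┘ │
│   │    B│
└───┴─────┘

Manhattan distance: |4 - 0| + |4 - 0| = 8
Actual path length: 10
Extra steps: 10 - 8 = 2

Solution:

┌─────────┐
│A ↓      │
├─╴ ┌───┐ │
│↓ ↲│   │ │
│ ╶─┤ ╷ ╵ │
│↳ ↓│ │   │
│ ╷ └─┤ ┌─┤
│ │↳ ↓│ │ │
│ └─┐ └─┘ │
│   │↳ → B│
└───┴─────┘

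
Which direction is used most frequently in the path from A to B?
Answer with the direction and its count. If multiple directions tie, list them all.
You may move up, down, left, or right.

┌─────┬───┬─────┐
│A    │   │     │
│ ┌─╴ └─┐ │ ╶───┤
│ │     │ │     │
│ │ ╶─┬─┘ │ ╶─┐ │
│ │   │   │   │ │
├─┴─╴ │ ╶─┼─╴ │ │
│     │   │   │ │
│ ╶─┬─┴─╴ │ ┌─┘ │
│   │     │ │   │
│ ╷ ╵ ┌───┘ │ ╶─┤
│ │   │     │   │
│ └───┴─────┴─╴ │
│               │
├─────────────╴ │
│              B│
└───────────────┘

Directions: right, right, down, left, down, right, down, left, left, down, down, down, right, right, right, right, right, right, right, down
Counts: {'right': 10, 'down': 7, 'left': 3}
Most common: right (10 times)

Solution:

┌─────┬───┬─────┐
│A → ↓│   │     │
│ ┌─╴ └─┐ │ ╶───┤
│ │↓ ↲  │ │     │
│ │ ╶─┬─┘ │ ╶─┐ │
│ │↳ ↓│   │   │ │
├─┴─╴ │ ╶─┼─╴ │ │
│↓ ← ↲│   │   │ │
│ ╶─┬─┴─╴ │ ┌─┘ │
│↓  │     │ │   │
│ ╷ ╵ ┌───┘ │ ╶─┤
│↓│   │     │   │
│ └───┴─────┴─╴ │
│↳ → → → → → → ↓│
├─────────────╴ │
│              B│
└───────────────┘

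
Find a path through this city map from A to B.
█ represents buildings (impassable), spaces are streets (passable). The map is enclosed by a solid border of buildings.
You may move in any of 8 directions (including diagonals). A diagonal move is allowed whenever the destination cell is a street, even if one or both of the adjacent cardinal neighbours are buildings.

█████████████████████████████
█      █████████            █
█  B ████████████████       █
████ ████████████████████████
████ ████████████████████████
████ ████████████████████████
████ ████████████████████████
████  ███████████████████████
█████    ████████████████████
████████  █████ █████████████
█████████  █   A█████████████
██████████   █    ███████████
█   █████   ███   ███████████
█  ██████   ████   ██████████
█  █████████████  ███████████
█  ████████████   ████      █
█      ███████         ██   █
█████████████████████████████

Finding the shortest path from A to B:
Movement: 8-directional
Path length: 15 steps
Directions: left → left → left → down-left → left → up-left → up-left → up-left → left → up-left → up-left → up → up → up → up-left

Solution:

█████████████████████████████
█      █████████            █
█  B ████████████████       █
████↖████████████████████████
████↑████████████████████████
████↑████████████████████████
████↑████████████████████████
████ ↖███████████████████████
█████ ↖← ████████████████████
████████↖ █████ █████████████
█████████↖ █↙←←A█████████████
██████████↖← █    ███████████
█   █████   ███   ███████████
█  ██████   ████   ██████████
█  █████████████  ███████████
█  ████████████   ████      █
█      ███████         ██   █
█████████████████████████████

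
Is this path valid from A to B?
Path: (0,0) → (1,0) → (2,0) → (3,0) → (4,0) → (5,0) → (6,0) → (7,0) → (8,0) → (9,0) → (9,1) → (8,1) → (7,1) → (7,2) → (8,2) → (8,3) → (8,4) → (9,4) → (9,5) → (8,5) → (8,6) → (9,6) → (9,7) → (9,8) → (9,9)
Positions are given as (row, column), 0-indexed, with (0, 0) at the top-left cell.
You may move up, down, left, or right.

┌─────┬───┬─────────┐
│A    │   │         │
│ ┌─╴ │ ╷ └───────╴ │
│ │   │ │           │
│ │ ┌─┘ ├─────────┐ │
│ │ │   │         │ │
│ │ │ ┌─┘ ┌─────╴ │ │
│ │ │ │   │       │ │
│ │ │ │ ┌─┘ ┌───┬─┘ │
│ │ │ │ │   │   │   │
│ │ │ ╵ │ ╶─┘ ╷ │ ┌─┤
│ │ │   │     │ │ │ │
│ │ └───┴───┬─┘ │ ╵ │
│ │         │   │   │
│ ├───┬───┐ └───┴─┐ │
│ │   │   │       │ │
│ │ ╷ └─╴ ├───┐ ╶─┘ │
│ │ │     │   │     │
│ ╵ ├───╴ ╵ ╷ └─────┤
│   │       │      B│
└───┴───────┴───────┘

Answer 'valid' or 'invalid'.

Checking path validity:
Result: All consecutive moves are passable.

valid

Correct solution:

┌─────┬───┬─────────┐
│A    │   │         │
│ ┌─╴ │ ╷ └───────╴ │
│↓│   │ │           │
│ │ ┌─┘ ├─────────┐ │
│↓│ │   │         │ │
│ │ │ ┌─┘ ┌─────╴ │ │
│↓│ │ │   │       │ │
│ │ │ │ ┌─┘ ┌───┬─┘ │
│↓│ │ │ │   │   │   │
│ │ │ ╵ │ ╶─┘ ╷ │ ┌─┤
│↓│ │   │     │ │ │ │
│ │ └───┴───┬─┘ │ ╵ │
│↓│         │   │   │
│ ├───┬───┐ └───┴─┐ │
│↓│↱ ↓│   │       │ │
│ │ ╷ └─╴ ├───┐ ╶─┘ │
│↓│↑│↳ → ↓│↱ ↓│     │
│ ╵ ├───╴ ╵ ╷ └─────┤
│↳ ↑│    ↳ ↑│↳ → → B│
└───┴───────┴───────┘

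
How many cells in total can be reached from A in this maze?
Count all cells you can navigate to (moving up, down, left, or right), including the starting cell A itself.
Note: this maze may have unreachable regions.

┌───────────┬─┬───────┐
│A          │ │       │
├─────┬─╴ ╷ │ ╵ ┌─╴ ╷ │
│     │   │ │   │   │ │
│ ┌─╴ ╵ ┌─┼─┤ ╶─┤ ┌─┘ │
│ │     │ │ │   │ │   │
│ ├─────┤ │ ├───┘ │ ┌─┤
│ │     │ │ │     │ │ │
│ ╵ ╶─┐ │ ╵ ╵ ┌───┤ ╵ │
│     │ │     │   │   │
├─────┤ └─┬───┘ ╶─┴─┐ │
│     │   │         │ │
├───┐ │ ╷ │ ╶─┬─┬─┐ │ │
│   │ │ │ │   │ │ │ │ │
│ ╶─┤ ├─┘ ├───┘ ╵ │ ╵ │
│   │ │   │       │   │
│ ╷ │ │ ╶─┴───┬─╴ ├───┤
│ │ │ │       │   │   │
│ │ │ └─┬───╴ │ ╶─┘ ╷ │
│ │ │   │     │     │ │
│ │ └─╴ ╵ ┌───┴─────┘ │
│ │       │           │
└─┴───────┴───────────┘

Using BFS/flood-fill to find all reachable cells from A:
Maze size: 11 × 11 = 121 total cells
63 cell(s) are walled off and cannot be reached from A.
Reachable cells: 58

Reachable region (· marks reachable cells):

┌───────────┬─┬───────┐
│A · · · · ·│ │       │
├─────┬─╴ ╷ │ ╵ ┌─╴ ╷ │
│· · ·│· ·│·│   │   │ │
│ ┌─╴ ╵ ┌─┼─┤ ╶─┤ ┌─┘ │
│·│· · ·│ │ │   │ │   │
│ ├─────┤ │ ├───┘ │ ┌─┤
│·│· · ·│ │ │     │ │ │
│ ╵ ╶─┐ │ ╵ ╵ ┌───┤ ╵ │
│· · ·│·│     │   │   │
├─────┤ └─┬───┘ ╶─┴─┐ │
│· · ·│· ·│         │ │
├───┐ │ ╷ │ ╶─┬─┬─┐ │ │
│· ·│·│·│·│   │ │ │ │ │
│ ╶─┤ ├─┘ ├───┘ ╵ │ ╵ │
│· ·│·│· ·│       │   │
│ ╷ │ │ ╶─┴───┬─╴ ├───┤
│·│·│·│· · · ·│   │   │
│ │ │ └─┬───╴ │ ╶─┘ ╷ │
│·│·│· ·│· · ·│     │ │
│ │ └─╴ ╵ ┌───┴─────┘ │
│·│· · · ·│           │
└─┴───────┴───────────┘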